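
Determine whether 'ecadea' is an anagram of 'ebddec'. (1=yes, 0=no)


Sort characters of 'ecadea': 'aacdee'
Sort characters of 'ebddec': 'bcddee'
Sorted forms differ -> they are NOT anagrams
Result: 0

0


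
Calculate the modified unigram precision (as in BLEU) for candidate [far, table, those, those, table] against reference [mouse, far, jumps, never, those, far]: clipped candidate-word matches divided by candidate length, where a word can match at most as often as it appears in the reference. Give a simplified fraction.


Reference word counts: {'far': 2, 'jumps': 1, 'mouse': 1, 'never': 1, 'those': 1}
Checking each candidate word (with clipping):
  'far' -> in reference (ref count 2, used 1/2) -> match (matches: 1)
  'table' -> not in reference -> no match (matches: 1)
  'those' -> in reference (ref count 1, used 1/1) -> match (matches: 2)
  'those' -> ref count 1 already used up (1/1) -> clipped, no match (matches: 2)
  'table' -> not in reference -> no match (matches: 2)
Clipped matches: 2, Candidate length: 5
Precision = 2/5

2/5


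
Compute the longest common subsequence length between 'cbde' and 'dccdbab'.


DP table for LCS of 'cbde' and 'dccdbab':
       d  c  c  d  b  a  b
    0  0  0  0  0  0  0  0
  c 0  0  1  1  1  1  1  1
  b 0  0  1  1  1  2  2  2
  d 0  1  1  1  2  2  2  2
  e 0  1  1  1  2  2  2  2
LCS: 'cb'
LCS length = 2

2


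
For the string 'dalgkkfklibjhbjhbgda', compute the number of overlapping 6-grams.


String 'dalgkkfklibjhbjhbgda' has length L = 20.
Number of overlapping n-grams = L - n + 1
Substituting: 20 - 6 + 1 = 15

15


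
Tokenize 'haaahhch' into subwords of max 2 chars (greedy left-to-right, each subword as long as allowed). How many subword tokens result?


'haaahhch' has 8 characters.
Chunking with max size 2:
  Chunk 1: 'ha' (positions 0-1)
  Chunk 2: 'aa' (positions 2-3)
  Chunk 3: 'hh' (positions 4-5)
  Chunk 4: 'ch' (positions 6-7)
Total chunks: ceil(8 / 2) = 4

4


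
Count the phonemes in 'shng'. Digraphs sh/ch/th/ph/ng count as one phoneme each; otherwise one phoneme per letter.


Parsing 'shng' greedily, digraphs first:
  'sh' -> digraph (1 consonant phoneme) (phonemes so far: 1)
  'ng' -> digraph (1 consonant phoneme) (phonemes so far: 2)
Total phonemes: 2

2


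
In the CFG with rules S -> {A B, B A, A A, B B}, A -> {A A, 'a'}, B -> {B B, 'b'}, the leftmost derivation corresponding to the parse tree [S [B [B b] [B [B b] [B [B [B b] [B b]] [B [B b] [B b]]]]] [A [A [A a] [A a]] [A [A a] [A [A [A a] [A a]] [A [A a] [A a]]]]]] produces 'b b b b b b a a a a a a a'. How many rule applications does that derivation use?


Every bracketed nonterminal node [X ...] in the tree is produced by exactly one rule application.
Reading the tree off as a leftmost derivation:
  Step 1: S  =>  B A   (applied S -> B A)
  Step 2: B A  =>  B B A   (applied B -> B B)
  Step 3: B B A  =>  b B A   (applied B -> b)
  Step 4: b B A  =>  b B B A   (applied B -> B B)
  Step 5: b B B A  =>  b b B A   (applied B -> b)
  Step 6: b b B A  =>  b b B B A   (applied B -> B B)
  Step 7: b b B B A  =>  b b B B B A   (applied B -> B B)
  Step 8: b b B B B A  =>  b b b B B A   (applied B -> b)
  Step 9: b b b B B A  =>  b b b b B A   (applied B -> b)
  Step 10: b b b b B A  =>  b b b b B B A   (applied B -> B B)
  Step 11: b b b b B B A  =>  b b b b b B A   (applied B -> b)
  Step 12: b b b b b B A  =>  b b b b b b A   (applied B -> b)
  Step 13: b b b b b b A  =>  b b b b b b A A   (applied A -> A A)
  Step 14: b b b b b b A A  =>  b b b b b b A A A   (applied A -> A A)
  Step 15: b b b b b b A A A  =>  b b b b b b a A A   (applied A -> a)
  Step 16: b b b b b b a A A  =>  b b b b b b a a A   (applied A -> a)
  Step 17: b b b b b b a a A  =>  b b b b b b a a A A   (applied A -> A A)
  Step 18: b b b b b b a a A A  =>  b b b b b b a a a A   (applied A -> a)
  Step 19: b b b b b b a a a A  =>  b b b b b b a a a A A   (applied A -> A A)
  Step 20: b b b b b b a a a A A  =>  b b b b b b a a a A A A   (applied A -> A A)
  Step 21: b b b b b b a a a A A A  =>  b b b b b b a a a a A A   (applied A -> a)
  Step 22: b b b b b b a a a a A A  =>  b b b b b b a a a a a A   (applied A -> a)
  Step 23: b b b b b b a a a a a A  =>  b b b b b b a a a a a A A   (applied A -> A A)
  Step 24: b b b b b b a a a a a A A  =>  b b b b b b a a a a a a A   (applied A -> a)
  Step 25: b b b b b b a a a a a a A  =>  b b b b b b a a a a a a a   (applied A -> a)
Final yield: b b b b b b a a a a a a a
Total rewrite steps: 25

25


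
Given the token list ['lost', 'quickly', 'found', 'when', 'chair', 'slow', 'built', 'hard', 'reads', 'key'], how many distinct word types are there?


Listing all tokens and tracking unique types:
  Token 1: 'lost' -> NEW (unique so far: 1)
  Token 2: 'quickly' -> NEW (unique so far: 2)
  Token 3: 'found' -> NEW (unique so far: 3)
  Token 4: 'when' -> NEW (unique so far: 4)
  Token 5: 'chair' -> NEW (unique so far: 5)
  Token 6: 'slow' -> NEW (unique so far: 6)
  Token 7: 'built' -> NEW (unique so far: 7)
  Token 8: 'hard' -> NEW (unique so far: 8)
  Token 9: 'reads' -> NEW (unique so far: 9)
  Token 10: 'key' -> NEW (unique so far: 10)
Unique types: ('built', 'chair', 'found', 'hard', 'key', 'lost', 'quickly', 'reads', 'slow', 'when')
Vocabulary size: 10

10


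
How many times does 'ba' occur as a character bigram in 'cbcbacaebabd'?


Scanning 'cbcbacaebabd' for bigram 'ba':
  Position 0: 'cb' -> no
  Position 1: 'bc' -> no
  Position 2: 'cb' -> no
  Position 3: 'ba' -> MATCH
  Position 4: 'ac' -> no
  Position 5: 'ca' -> no
  Position 6: 'ae' -> no
  Position 7: 'eb' -> no
  Position 8: 'ba' -> MATCH
  Position 9: 'ab' -> no
  Position 10: 'bd' -> no
Total matches: 2

2


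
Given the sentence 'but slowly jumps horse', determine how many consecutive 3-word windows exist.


Word trigrams from [4] words:
  Trigram 1: (but slowly jumps)
  Trigram 2: (slowly jumps horse)
Total word trigrams: 4 - 2 = 2

2


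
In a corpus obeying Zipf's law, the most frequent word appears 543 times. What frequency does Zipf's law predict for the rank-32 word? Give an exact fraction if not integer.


Zipf's law: freq(rank) = f1 / rank
f1 = 543, rank = 32
freq = 543 / 32
GCD(543, 32) = 1
Simplified: 543/32

543/32


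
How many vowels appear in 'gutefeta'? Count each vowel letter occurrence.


Scanning each character of 'gutefeta':
  Position 1: 'g' -> consonant (running count: 0)
  Position 2: 'u' -> vowel (running count: 1)
  Position 3: 't' -> consonant (running count: 1)
  Position 4: 'e' -> vowel (running count: 2)
  Position 5: 'f' -> consonant (running count: 2)
  Position 6: 'e' -> vowel (running count: 3)
  Position 7: 't' -> consonant (running count: 3)
  Position 8: 'a' -> vowel (running count: 4)
Total vowels: 4

4


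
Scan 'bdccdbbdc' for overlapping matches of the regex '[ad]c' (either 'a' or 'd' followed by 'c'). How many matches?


Pattern: [ad]c means either 'a' or 'd' followed by 'c'.
Scanning 'bdccdbbdc' position-by-position:
  Pos 0: window 'bd' -> no
  Pos 1: window 'dc' -> MATCH
  Pos 2: window 'cc' -> no
  Pos 3: window 'cd' -> no
  Pos 4: window 'db' -> no
  Pos 5: window 'bb' -> no
  Pos 6: window 'bd' -> no
  Pos 7: window 'dc' -> MATCH
  Pos 8: window 'c' -> no
Total matches: 2

2


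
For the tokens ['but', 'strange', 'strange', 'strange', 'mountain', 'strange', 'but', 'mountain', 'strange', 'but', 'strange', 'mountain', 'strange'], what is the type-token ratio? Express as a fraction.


Tokens: 13
Unique types: ('but', 'mountain', 'strange') = 3
TTR = 3/13
Already in lowest terms.

3/13


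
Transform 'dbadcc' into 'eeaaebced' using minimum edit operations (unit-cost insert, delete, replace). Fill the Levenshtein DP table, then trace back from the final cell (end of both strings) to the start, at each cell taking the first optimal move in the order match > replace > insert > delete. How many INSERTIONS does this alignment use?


Edit distance = 7. Backtracking from cell (6, 9) with preference match > replace > insert > delete,
then listing the resulting alignment 'dbadcc' -> 'eeaaebced' left to right:
  Step 1: insert 'e' [insertion #1]
  Step 2: replace d->e
  Step 3: replace b->a
  Step 4: keep 'a'
  Step 5: insert 'e' [insertion #2]
  Step 6: replace d->b
  Step 7: keep 'c'
  Step 8: insert 'e' [insertion #3]
  Step 9: replace c->d
Total insertions: 3

3


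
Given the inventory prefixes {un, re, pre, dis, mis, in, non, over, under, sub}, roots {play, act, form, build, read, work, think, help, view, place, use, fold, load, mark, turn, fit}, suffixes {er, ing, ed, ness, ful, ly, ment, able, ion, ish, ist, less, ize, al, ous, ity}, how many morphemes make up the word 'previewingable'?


Segmenting 'previewingable' against the inventory:
  'pre' -> prefix (morpheme 1)
  'view' -> root (morpheme 2)
  'ing' -> suffix (morpheme 3)
  'able' -> suffix (morpheme 4)
Total morphemes: 4

4


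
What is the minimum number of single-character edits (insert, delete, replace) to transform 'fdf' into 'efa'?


Building DP table for s1='fdf' (len 3) and s2='efa' (len 3):
       e  f  a
    0  1  2  3
  f 1  1  1  2
  d 2  2  2  2
  f 3  3  2  3
Edit distance = dp[3][3] = 3

3


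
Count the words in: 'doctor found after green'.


Counting words by splitting on spaces:
  Word 1: 'doctor'
  Word 2: 'found'
  Word 3: 'after'
  Word 4: 'green'
Total words: 4

4


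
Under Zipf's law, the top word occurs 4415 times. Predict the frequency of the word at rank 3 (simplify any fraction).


Zipf's law: freq(rank) = f1 / rank
f1 = 4415, rank = 3
freq = 4415 / 3
GCD(4415, 3) = 1
Simplified: 4415/3

4415/3


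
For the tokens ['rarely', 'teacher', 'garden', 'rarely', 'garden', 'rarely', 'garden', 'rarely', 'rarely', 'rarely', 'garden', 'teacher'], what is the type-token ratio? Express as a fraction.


Tokens: 12
Unique types: ('garden', 'rarely', 'teacher') = 3
TTR = 3/12
Simplify: divide both by 3 -> 1/4
TTR = 1/4

1/4


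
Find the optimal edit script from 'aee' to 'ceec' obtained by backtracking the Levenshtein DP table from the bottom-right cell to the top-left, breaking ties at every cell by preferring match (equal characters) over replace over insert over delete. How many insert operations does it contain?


Edit distance = 2. Backtracking from cell (3, 4) with preference match > replace > insert > delete,
then listing the resulting alignment 'aee' -> 'ceec' left to right:
  Step 1: replace a->c
  Step 2: keep 'e'
  Step 3: keep 'e'
  Step 4: insert 'c' [insertion #1]
Total insertions: 1

1


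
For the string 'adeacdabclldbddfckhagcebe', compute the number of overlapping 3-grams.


String 'adeacdabclldbddfckhagcebe' has length L = 25.
Number of overlapping n-grams = L - n + 1
Substituting: 25 - 3 + 1 = 23

23


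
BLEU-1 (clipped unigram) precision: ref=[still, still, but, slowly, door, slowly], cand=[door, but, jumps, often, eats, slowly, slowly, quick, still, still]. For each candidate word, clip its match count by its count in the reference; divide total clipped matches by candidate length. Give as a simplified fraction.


Reference word counts: {'but': 1, 'door': 1, 'slowly': 2, 'still': 2}
Checking each candidate word (with clipping):
  'door' -> in reference (ref count 1, used 1/1) -> match (matches: 1)
  'but' -> in reference (ref count 1, used 1/1) -> match (matches: 2)
  'jumps' -> not in reference -> no match (matches: 2)
  'often' -> not in reference -> no match (matches: 2)
  'eats' -> not in reference -> no match (matches: 2)
  'slowly' -> in reference (ref count 2, used 1/2) -> match (matches: 3)
  'slowly' -> in reference (ref count 2, used 2/2) -> match (matches: 4)
  'quick' -> not in reference -> no match (matches: 4)
  'still' -> in reference (ref count 2, used 1/2) -> match (matches: 5)
  'still' -> in reference (ref count 2, used 2/2) -> match (matches: 6)
Clipped matches: 6, Candidate length: 10
Precision = 6/10 = 3/5

3/5


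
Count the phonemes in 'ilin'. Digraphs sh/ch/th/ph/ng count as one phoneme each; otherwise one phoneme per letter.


Parsing 'ilin' greedily, digraphs first:
  'i' -> vowel phoneme (phonemes so far: 1)
  'l' -> consonant phoneme (phonemes so far: 2)
  'i' -> vowel phoneme (phonemes so far: 3)
  'n' -> consonant phoneme (phonemes so far: 4)
Total phonemes: 4

4


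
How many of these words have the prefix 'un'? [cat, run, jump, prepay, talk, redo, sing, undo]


Checking each word for prefix 'un':
  'cat' -> no (count: 0)
  'run' -> no (count: 0)
  'jump' -> no (count: 0)
  'prepay' -> no (count: 0)
  'talk' -> no (count: 0)
  'redo' -> no (count: 0)
  'sing' -> no (count: 0)
  'undo' -> YES, starts with 'un' (count: 1)
Total with prefix 'un': 1

1


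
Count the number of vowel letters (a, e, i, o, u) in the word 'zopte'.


Scanning each character of 'zopte':
  Position 1: 'z' -> consonant (running count: 0)
  Position 2: 'o' -> vowel (running count: 1)
  Position 3: 'p' -> consonant (running count: 1)
  Position 4: 't' -> consonant (running count: 1)
  Position 5: 'e' -> vowel (running count: 2)
Total vowels: 2

2


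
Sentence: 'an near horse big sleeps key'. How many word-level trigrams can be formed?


Word trigrams from [6] words:
  Trigram 1: (an near horse)
  Trigram 2: (near horse big)
  Trigram 3: (horse big sleeps)
  Trigram 4: (big sleeps key)
Total word trigrams: 6 - 2 = 4

4


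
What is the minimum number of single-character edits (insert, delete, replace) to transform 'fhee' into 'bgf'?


Building DP table for s1='fhee' (len 4) and s2='bgf' (len 3):
       b  g  f
    0  1  2  3
  f 1  1  2  2
  h 2  2  2  3
  e 3  3  3  3
  e 4  4  4  4
Edit distance = dp[4][3] = 4

4


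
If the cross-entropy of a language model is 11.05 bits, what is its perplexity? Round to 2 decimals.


Perplexity formula: PP = 2^H
H = 11.05
PP = 2^11.05
Decompose: 2^11.05 = 2^11 * 2^0.05
2^11 = 2048, 2^0.05 ~ 1.0352649
PP ~ 2048 * 1.0352649 = 2120.2225152
Rounded to 2 decimals: 2120.22

2120.22


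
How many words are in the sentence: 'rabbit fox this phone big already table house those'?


Counting words by splitting on spaces:
  Word 1: 'rabbit'
  Word 2: 'fox'
  Word 3: 'this'
  Word 4: 'phone'
  Word 5: 'big'
  Word 6: 'already'
  Word 7: 'table'
  Word 8: 'house'
  Word 9: 'those'
Total words: 9

9


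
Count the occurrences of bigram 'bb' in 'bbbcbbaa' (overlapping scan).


Scanning 'bbbcbbaa' for bigram 'bb':
  Position 0: 'bb' -> MATCH
  Position 1: 'bb' -> MATCH
  Position 2: 'bc' -> no
  Position 3: 'cb' -> no
  Position 4: 'bb' -> MATCH
  Position 5: 'ba' -> no
  Position 6: 'aa' -> no
Total matches: 3

3


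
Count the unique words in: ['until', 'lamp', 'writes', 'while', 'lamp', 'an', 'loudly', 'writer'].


Listing all tokens and tracking unique types:
  Token 1: 'until' -> NEW (unique so far: 1)
  Token 2: 'lamp' -> NEW (unique so far: 2)
  Token 3: 'writes' -> NEW (unique so far: 3)
  Token 4: 'while' -> NEW (unique so far: 4)
  Token 5: 'lamp' -> duplicate (unique so far: 4)
  Token 6: 'an' -> NEW (unique so far: 5)
  Token 7: 'loudly' -> NEW (unique so far: 6)
  Token 8: 'writer' -> NEW (unique so far: 7)
Unique types: ('an', 'lamp', 'loudly', 'until', 'while', 'writer', 'writes')
Vocabulary size: 7

7


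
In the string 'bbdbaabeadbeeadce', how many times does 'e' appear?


Scanning 'bbdbaabeadbeeadce' for 'e':
  Position 7: 'e' -> MATCH (count: 1)
  Position 11: 'e' -> MATCH (count: 2)
  Position 12: 'e' -> MATCH (count: 3)
  Position 16: 'e' -> MATCH (count: 4)
Total occurrences of 'e': 4

4


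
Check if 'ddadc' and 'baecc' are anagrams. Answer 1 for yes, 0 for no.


Sort characters of 'ddadc': 'acddd'
Sort characters of 'baecc': 'abcce'
Sorted forms differ -> they are NOT anagrams
Result: 0

0


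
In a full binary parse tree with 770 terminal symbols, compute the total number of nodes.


Leaf nodes (terminals): 770
Internal nodes = n - 1 = 770 - 1 = 769
Total = leaves + internal = 770 + 769 = 1539

1539


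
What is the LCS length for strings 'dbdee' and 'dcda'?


DP table for LCS of 'dbdee' and 'dcda':
       d  c  d  a
    0  0  0  0  0
  d 0  1  1  1  1
  b 0  1  1  1  1
  d 0  1  1  2  2
  e 0  1  1  2  2
  e 0  1  1  2  2
LCS: 'dd'
LCS length = 2

2


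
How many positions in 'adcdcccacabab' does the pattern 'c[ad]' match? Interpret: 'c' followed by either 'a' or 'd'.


Pattern: c[ad] means 'c' followed by either 'a' or 'd'.
Scanning 'adcdcccacabab' position-by-position:
  Pos 0: window 'ad' -> no
  Pos 1: window 'dc' -> no
  Pos 2: window 'cd' -> MATCH
  Pos 3: window 'dc' -> no
  Pos 4: window 'cc' -> no
  Pos 5: window 'cc' -> no
  Pos 6: window 'ca' -> MATCH
  Pos 7: window 'ac' -> no
  Pos 8: window 'ca' -> MATCH
  Pos 9: window 'ab' -> no
  Pos 10: window 'ba' -> no
  Pos 11: window 'ab' -> no
  Pos 12: window 'b' -> no
Total matches: 3

3


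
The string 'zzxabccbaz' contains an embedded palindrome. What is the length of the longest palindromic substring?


Scanning 'zzxabccbaz' for palindromic substrings.
Substring at positions 3-8: 'abccba'.
Check: reverse('abccba') = 'abccba' -> palindrome confirmed.
Neighbouring characters ('x' / 'z') break symmetry, so it cannot extend further.
No longer palindromic substring exists; longest length = 6

6


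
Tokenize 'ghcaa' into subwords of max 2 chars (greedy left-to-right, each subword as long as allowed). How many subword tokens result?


'ghcaa' has 5 characters.
Chunking with max size 2:
  Chunk 1: 'gh' (positions 0-1)
  Chunk 2: 'ca' (positions 2-3)
  Chunk 3: 'a' (positions 4-4)
Total chunks: ceil(5 / 2) = 3

3


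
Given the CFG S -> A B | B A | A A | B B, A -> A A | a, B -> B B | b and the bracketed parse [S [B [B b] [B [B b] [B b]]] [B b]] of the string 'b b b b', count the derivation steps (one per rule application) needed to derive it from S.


Every bracketed nonterminal node [X ...] in the tree is produced by exactly one rule application.
Reading the tree off as a leftmost derivation:
  Step 1: S  =>  B B   (applied S -> B B)
  Step 2: B B  =>  B B B   (applied B -> B B)
  Step 3: B B B  =>  b B B   (applied B -> b)
  Step 4: b B B  =>  b B B B   (applied B -> B B)
  Step 5: b B B B  =>  b b B B   (applied B -> b)
  Step 6: b b B B  =>  b b b B   (applied B -> b)
  Step 7: b b b B  =>  b b b b   (applied B -> b)
Final yield: b b b b
Total rewrite steps: 7

7


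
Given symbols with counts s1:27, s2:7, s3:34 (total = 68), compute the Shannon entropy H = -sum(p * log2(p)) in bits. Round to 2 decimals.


Computing entropy H = -sum(p_i * log2(p_i)):
  s1: p = 27/68 = 0.3971, -p*log2(p) = 0.5291
  s2: p = 7/68 = 0.1029, -p*log2(p) = 0.3377
  s3: p = 34/68 = 0.5000, -p*log2(p) = 0.5000
H = sum of terms = 1.3668
Rounded to 2 decimals: 1.37

1.37


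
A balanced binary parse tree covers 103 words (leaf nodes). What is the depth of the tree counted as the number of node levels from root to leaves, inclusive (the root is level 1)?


In a balanced binary tree with n leaves the deepest leaf is ceil(log2(n)) edges below the root,
so counting node levels inclusive of root and leaves gives ceil(log2(n)) + 1 levels.
log2(103) = 6.6865
ceil(6.6865) = 7
levels = 7 + 1 = 8

8


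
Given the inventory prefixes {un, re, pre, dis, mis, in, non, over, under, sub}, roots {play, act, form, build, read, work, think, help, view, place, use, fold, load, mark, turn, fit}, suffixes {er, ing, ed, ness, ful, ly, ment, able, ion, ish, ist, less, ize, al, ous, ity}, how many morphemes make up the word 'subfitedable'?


Segmenting 'subfitedable' against the inventory:
  'sub' -> prefix (morpheme 1)
  'fit' -> root (morpheme 2)
  'ed' -> suffix (morpheme 3)
  'able' -> suffix (morpheme 4)
Total morphemes: 4

4


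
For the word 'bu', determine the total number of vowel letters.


Scanning each character of 'bu':
  Position 1: 'b' -> consonant (running count: 0)
  Position 2: 'u' -> vowel (running count: 1)
Total vowels: 1

1


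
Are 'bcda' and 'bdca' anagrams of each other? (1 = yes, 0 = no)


Sort characters of 'bcda': 'abcd'
Sort characters of 'bdca': 'abcd'
Sorted forms match -> they ARE anagrams
Result: 1

1


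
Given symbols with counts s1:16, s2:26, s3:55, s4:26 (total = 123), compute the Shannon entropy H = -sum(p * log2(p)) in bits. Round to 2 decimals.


Computing entropy H = -sum(p_i * log2(p_i)):
  s1: p = 16/123 = 0.1301, -p*log2(p) = 0.3828
  s2: p = 26/123 = 0.2114, -p*log2(p) = 0.4739
  s3: p = 55/123 = 0.4472, -p*log2(p) = 0.5192
  s4: p = 26/123 = 0.2114, -p*log2(p) = 0.4739
H = sum of terms = 1.8498
Rounded to 2 decimals: 1.85

1.85


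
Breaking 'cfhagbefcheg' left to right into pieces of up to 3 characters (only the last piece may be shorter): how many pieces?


'cfhagbefcheg' has 12 characters.
Chunking with max size 3:
  Chunk 1: 'cfh' (positions 0-2)
  Chunk 2: 'agb' (positions 3-5)
  Chunk 3: 'efc' (positions 6-8)
  Chunk 4: 'heg' (positions 9-11)
Total chunks: ceil(12 / 3) = 4

4


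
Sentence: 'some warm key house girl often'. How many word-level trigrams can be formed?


Word trigrams from [6] words:
  Trigram 1: (some warm key)
  Trigram 2: (warm key house)
  Trigram 3: (key house girl)
  Trigram 4: (house girl often)
Total word trigrams: 6 - 2 = 4

4


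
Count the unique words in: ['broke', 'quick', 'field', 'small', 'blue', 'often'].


Listing all tokens and tracking unique types:
  Token 1: 'broke' -> NEW (unique so far: 1)
  Token 2: 'quick' -> NEW (unique so far: 2)
  Token 3: 'field' -> NEW (unique so far: 3)
  Token 4: 'small' -> NEW (unique so far: 4)
  Token 5: 'blue' -> NEW (unique so far: 5)
  Token 6: 'often' -> NEW (unique so far: 6)
Unique types: ('blue', 'broke', 'field', 'often', 'quick', 'small')
Vocabulary size: 6

6


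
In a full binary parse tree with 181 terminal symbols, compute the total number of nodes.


Leaf nodes (terminals): 181
Internal nodes = n - 1 = 181 - 1 = 180
Total = leaves + internal = 181 + 180 = 361

361


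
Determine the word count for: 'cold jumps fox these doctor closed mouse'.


Counting words by splitting on spaces:
  Word 1: 'cold'
  Word 2: 'jumps'
  Word 3: 'fox'
  Word 4: 'these'
  Word 5: 'doctor'
  Word 6: 'closed'
  Word 7: 'mouse'
Total words: 7

7


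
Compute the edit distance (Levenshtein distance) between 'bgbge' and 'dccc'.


Building DP table for s1='bgbge' (len 5) and s2='dccc' (len 4):
       d  c  c  c
    0  1  2  3  4
  b 1  1  2  3  4
  g 2  2  2  3  4
  b 3  3  3  3  4
  g 4  4  4  4  4
  e 5  5  5  5  5
Edit distance = dp[5][4] = 5

5


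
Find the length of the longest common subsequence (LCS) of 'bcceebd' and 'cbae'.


DP table for LCS of 'bcceebd' and 'cbae':
       c  b  a  e
    0  0  0  0  0
  b 0  0  1  1  1
  c 0  1  1  1  1
  c 0  1  1  1  1
  e 0  1  1  1  2
  e 0  1  1  1  2
  b 0  1  2  2  2
  d 0  1  2  2  2
LCS: 'be'
LCS length = 2

2


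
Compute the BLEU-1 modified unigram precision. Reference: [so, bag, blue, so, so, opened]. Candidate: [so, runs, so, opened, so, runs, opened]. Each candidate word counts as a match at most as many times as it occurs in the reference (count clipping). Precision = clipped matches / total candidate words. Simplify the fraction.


Reference word counts: {'bag': 1, 'blue': 1, 'opened': 1, 'so': 3}
Checking each candidate word (with clipping):
  'so' -> in reference (ref count 3, used 1/3) -> match (matches: 1)
  'runs' -> not in reference -> no match (matches: 1)
  'so' -> in reference (ref count 3, used 2/3) -> match (matches: 2)
  'opened' -> in reference (ref count 1, used 1/1) -> match (matches: 3)
  'so' -> in reference (ref count 3, used 3/3) -> match (matches: 4)
  'runs' -> not in reference -> no match (matches: 4)
  'opened' -> ref count 1 already used up (1/1) -> clipped, no match (matches: 4)
Clipped matches: 4, Candidate length: 7
Precision = 4/7

4/7


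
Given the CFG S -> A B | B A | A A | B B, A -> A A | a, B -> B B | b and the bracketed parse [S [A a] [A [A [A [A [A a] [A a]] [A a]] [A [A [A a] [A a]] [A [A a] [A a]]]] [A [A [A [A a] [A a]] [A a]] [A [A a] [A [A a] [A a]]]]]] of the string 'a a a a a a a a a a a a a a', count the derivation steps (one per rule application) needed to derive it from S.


Every bracketed nonterminal node [X ...] in the tree is produced by exactly one rule application.
Reading the tree off as a leftmost derivation:
  Step 1: S  =>  A A   (applied S -> A A)
  Step 2: A A  =>  a A   (applied A -> a)
  Step 3: a A  =>  a A A   (applied A -> A A)
  Step 4: a A A  =>  a A A A   (applied A -> A A)
  Step 5: a A A A  =>  a A A A A   (applied A -> A A)
  Step 6: a A A A A  =>  a A A A A A   (applied A -> A A)
  Step 7: a A A A A A  =>  a a A A A A   (applied A -> a)
  Step 8: a a A A A A  =>  a a a A A A   (applied A -> a)
  Step 9: a a a A A A  =>  a a a a A A   (applied A -> a)
  Step 10: a a a a A A  =>  a a a a A A A   (applied A -> A A)
  Step 11: a a a a A A A  =>  a a a a A A A A   (applied A -> A A)
  Step 12: a a a a A A A A  =>  a a a a a A A A   (applied A -> a)
  Step 13: a a a a a A A A  =>  a a a a a a A A   (applied A -> a)
  Step 14: a a a a a a A A  =>  a a a a a a A A A   (applied A -> A A)
  Step 15: a a a a a a A A A  =>  a a a a a a a A A   (applied A -> a)
  Step 16: a a a a a a a A A  =>  a a a a a a a a A   (applied A -> a)
  Step 17: a a a a a a a a A  =>  a a a a a a a a A A   (applied A -> A A)
  Step 18: a a a a a a a a A A  =>  a a a a a a a a A A A   (applied A -> A A)
  Step 19: a a a a a a a a A A A  =>  a a a a a a a a A A A A   (applied A -> A A)
  Step 20: a a a a a a a a A A A A  =>  a a a a a a a a a A A A   (applied A -> a)
  Step 21: a a a a a a a a a A A A  =>  a a a a a a a a a a A A   (applied A -> a)
  Step 22: a a a a a a a a a a A A  =>  a a a a a a a a a a a A   (applied A -> a)
  Step 23: a a a a a a a a a a a A  =>  a a a a a a a a a a a A A   (applied A -> A A)
  Step 24: a a a a a a a a a a a A A  =>  a a a a a a a a a a a a A   (applied A -> a)
  Step 25: a a a a a a a a a a a a A  =>  a a a a a a a a a a a a A A   (applied A -> A A)
  Step 26: a a a a a a a a a a a a A A  =>  a a a a a a a a a a a a a A   (applied A -> a)
  Step 27: a a a a a a a a a a a a a A  =>  a a a a a a a a a a a a a a   (applied A -> a)
Final yield: a a a a a a a a a a a a a a
Total rewrite steps: 27

27


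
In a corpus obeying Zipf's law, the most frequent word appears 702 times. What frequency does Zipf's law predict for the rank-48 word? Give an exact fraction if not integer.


Zipf's law: freq(rank) = f1 / rank
f1 = 702, rank = 48
freq = 702 / 48
GCD(702, 48) = 6
Simplified: 117/8

117/8


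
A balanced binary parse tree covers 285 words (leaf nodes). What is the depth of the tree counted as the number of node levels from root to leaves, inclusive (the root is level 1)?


In a balanced binary tree with n leaves the deepest leaf is ceil(log2(n)) edges below the root,
so counting node levels inclusive of root and leaves gives ceil(log2(n)) + 1 levels.
log2(285) = 8.1548
ceil(8.1548) = 9
levels = 9 + 1 = 10

10


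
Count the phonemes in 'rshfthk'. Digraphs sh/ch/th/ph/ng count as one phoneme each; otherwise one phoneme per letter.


Parsing 'rshfthk' greedily, digraphs first:
  'r' -> consonant phoneme (phonemes so far: 1)
  'sh' -> digraph (1 consonant phoneme) (phonemes so far: 2)
  'f' -> consonant phoneme (phonemes so far: 3)
  'th' -> digraph (1 consonant phoneme) (phonemes so far: 4)
  'k' -> consonant phoneme (phonemes so far: 5)
Total phonemes: 5

5


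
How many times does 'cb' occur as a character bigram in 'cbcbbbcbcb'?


Scanning 'cbcbbbcbcb' for bigram 'cb':
  Position 0: 'cb' -> MATCH
  Position 1: 'bc' -> no
  Position 2: 'cb' -> MATCH
  Position 3: 'bb' -> no
  Position 4: 'bb' -> no
  Position 5: 'bc' -> no
  Position 6: 'cb' -> MATCH
  Position 7: 'bc' -> no
  Position 8: 'cb' -> MATCH
Total matches: 4

4


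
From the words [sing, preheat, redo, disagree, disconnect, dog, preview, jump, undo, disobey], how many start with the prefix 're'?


Checking each word for prefix 're':
  'sing' -> no (count: 0)
  'preheat' -> no (count: 0)
  'redo' -> YES, starts with 're' (count: 1)
  'disagree' -> no (count: 1)
  'disconnect' -> no (count: 1)
  'dog' -> no (count: 1)
  'preview' -> no (count: 1)
  'jump' -> no (count: 1)
  'undo' -> no (count: 1)
  'disobey' -> no (count: 1)
Total with prefix 're': 1

1


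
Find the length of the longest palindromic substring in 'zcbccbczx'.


Scanning 'zcbccbczx' for palindromic substrings.
Substring at positions 0-7: 'zcbccbcz'.
Check: reverse('zcbccbcz') = 'zcbccbcz' -> palindrome confirmed.
Neighbouring characters ('-' / 'x') break symmetry, so it cannot extend further.
No longer palindromic substring exists; longest length = 8

8


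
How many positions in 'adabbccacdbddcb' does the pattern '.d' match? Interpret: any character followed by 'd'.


Pattern: .d means any character followed by 'd'.
Scanning 'adabbccacdbddcb' position-by-position:
  Pos 0: window 'ad' -> MATCH
  Pos 1: window 'da' -> no
  Pos 2: window 'ab' -> no
  Pos 3: window 'bb' -> no
  Pos 4: window 'bc' -> no
  Pos 5: window 'cc' -> no
  Pos 6: window 'ca' -> no
  Pos 7: window 'ac' -> no
  Pos 8: window 'cd' -> MATCH
  Pos 9: window 'db' -> no
  Pos 10: window 'bd' -> MATCH
  Pos 11: window 'dd' -> MATCH
  Pos 12: window 'dc' -> no
  Pos 13: window 'cb' -> no
  Pos 14: window 'b' -> no
Total matches: 4

4


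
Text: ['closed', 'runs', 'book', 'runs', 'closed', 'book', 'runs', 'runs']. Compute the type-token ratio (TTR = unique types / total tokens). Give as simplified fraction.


Tokens: 8
Unique types: ('book', 'closed', 'runs') = 3
TTR = 3/8
Already in lowest terms.

3/8


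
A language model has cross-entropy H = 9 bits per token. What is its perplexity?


Perplexity formula: PP = 2^H
H = 9
PP = 2^9
PP = 2^9 = 512

512


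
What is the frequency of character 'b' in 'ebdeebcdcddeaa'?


Scanning 'ebdeebcdcddeaa' for 'b':
  Position 1: 'b' -> MATCH (count: 1)
  Position 5: 'b' -> MATCH (count: 2)
Total occurrences of 'b': 2

2


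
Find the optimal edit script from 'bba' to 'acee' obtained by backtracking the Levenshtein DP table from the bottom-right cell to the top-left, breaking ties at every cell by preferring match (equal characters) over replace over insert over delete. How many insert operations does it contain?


Edit distance = 4. Backtracking from cell (3, 4) with preference match > replace > insert > delete,
then listing the resulting alignment 'bba' -> 'acee' left to right:
  Step 1: insert 'a' [insertion #1]
  Step 2: replace b->c
  Step 3: replace b->e
  Step 4: replace a->e
Total insertions: 1

1


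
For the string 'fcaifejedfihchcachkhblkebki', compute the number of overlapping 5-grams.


String 'fcaifejedfihchcachkhblkebki' has length L = 27.
Number of overlapping n-grams = L - n + 1
Substituting: 27 - 5 + 1 = 23

23


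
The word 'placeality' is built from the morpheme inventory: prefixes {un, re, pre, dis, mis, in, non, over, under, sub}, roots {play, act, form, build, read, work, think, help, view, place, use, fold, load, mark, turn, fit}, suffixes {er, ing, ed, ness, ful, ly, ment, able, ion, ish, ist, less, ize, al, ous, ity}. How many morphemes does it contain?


Segmenting 'placeality' against the inventory:
  'place' -> root (morpheme 1)
  'al' -> suffix (morpheme 2)
  'ity' -> suffix (morpheme 3)
Total morphemes: 3

3


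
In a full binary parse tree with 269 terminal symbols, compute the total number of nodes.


Leaf nodes (terminals): 269
Internal nodes = n - 1 = 269 - 1 = 268
Total = leaves + internal = 269 + 268 = 537

537


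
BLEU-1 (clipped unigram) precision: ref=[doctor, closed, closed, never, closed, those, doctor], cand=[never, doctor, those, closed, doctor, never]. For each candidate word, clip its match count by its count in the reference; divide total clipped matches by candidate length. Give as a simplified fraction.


Reference word counts: {'closed': 3, 'doctor': 2, 'never': 1, 'those': 1}
Checking each candidate word (with clipping):
  'never' -> in reference (ref count 1, used 1/1) -> match (matches: 1)
  'doctor' -> in reference (ref count 2, used 1/2) -> match (matches: 2)
  'those' -> in reference (ref count 1, used 1/1) -> match (matches: 3)
  'closed' -> in reference (ref count 3, used 1/3) -> match (matches: 4)
  'doctor' -> in reference (ref count 2, used 2/2) -> match (matches: 5)
  'never' -> ref count 1 already used up (1/1) -> clipped, no match (matches: 5)
Clipped matches: 5, Candidate length: 6
Precision = 5/6

5/6


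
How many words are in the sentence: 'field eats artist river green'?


Counting words by splitting on spaces:
  Word 1: 'field'
  Word 2: 'eats'
  Word 3: 'artist'
  Word 4: 'river'
  Word 5: 'green'
Total words: 5

5


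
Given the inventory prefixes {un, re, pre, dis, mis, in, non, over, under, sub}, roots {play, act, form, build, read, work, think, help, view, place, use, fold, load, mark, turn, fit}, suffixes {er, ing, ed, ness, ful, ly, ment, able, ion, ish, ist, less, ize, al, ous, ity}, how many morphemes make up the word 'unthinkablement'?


Segmenting 'unthinkablement' against the inventory:
  'un' -> prefix (morpheme 1)
  'think' -> root (morpheme 2)
  'able' -> suffix (morpheme 3)
  'ment' -> suffix (morpheme 4)
Total morphemes: 4

4


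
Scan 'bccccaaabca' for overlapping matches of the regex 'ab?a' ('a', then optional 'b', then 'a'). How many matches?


Pattern: ab?a means 'a', then optional 'b', then 'a'.
Scanning 'bccccaaabca' position-by-position:
  Pos 0: window 'bcc' -> no
  Pos 1: window 'ccc' -> no
  Pos 2: window 'ccc' -> no
  Pos 3: window 'cca' -> no
  Pos 4: window 'caa' -> no
  Pos 5: window 'aaa' -> MATCH
  Pos 6: window 'aab' -> MATCH
  Pos 7: window 'abc' -> no
  Pos 8: window 'bca' -> no
  Pos 9: window 'ca' -> no
  Pos 10: window 'a' -> no
Total matches: 2

2


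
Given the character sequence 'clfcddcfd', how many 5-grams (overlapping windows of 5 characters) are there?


String 'clfcddcfd' has length L = 9.
Number of overlapping n-grams = L - n + 1
Substituting: 9 - 5 + 1 = 5

5


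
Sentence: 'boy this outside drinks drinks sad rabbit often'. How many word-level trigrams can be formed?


Word trigrams from [8] words:
  Trigram 1: (boy this outside)
  Trigram 2: (this outside drinks)
  Trigram 3: (outside drinks drinks)
  Trigram 4: (drinks drinks sad)
  Trigram 5: (drinks sad rabbit)
  Trigram 6: (sad rabbit often)
Total word trigrams: 8 - 2 = 6

6


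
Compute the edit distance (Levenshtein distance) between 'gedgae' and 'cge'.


Building DP table for s1='gedgae' (len 6) and s2='cge' (len 3):
       c  g  e
    0  1  2  3
  g 1  1  1  2
  e 2  2  2  1
  d 3  3  3  2
  g 4  4  3  3
  a 5  5  4  4
  e 6  6  5  4
Edit distance = dp[6][3] = 4

4


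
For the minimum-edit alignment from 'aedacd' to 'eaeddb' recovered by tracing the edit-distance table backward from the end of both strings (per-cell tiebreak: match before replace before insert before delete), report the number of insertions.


Edit distance = 4. Backtracking from cell (6, 6) with preference match > replace > insert > delete,
then listing the resulting alignment 'aedacd' -> 'eaeddb' left to right:
  Step 1: insert 'e' [insertion #1]
  Step 2: keep 'a'
  Step 3: keep 'e'
  Step 4: keep 'd'
  Step 5: delete 'a'
  Step 6: replace c->d
  Step 7: replace d->b
Total insertions: 1

1


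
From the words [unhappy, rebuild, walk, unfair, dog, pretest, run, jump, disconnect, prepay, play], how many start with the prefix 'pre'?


Checking each word for prefix 'pre':
  'unhappy' -> no (count: 0)
  'rebuild' -> no (count: 0)
  'walk' -> no (count: 0)
  'unfair' -> no (count: 0)
  'dog' -> no (count: 0)
  'pretest' -> YES, starts with 'pre' (count: 1)
  'run' -> no (count: 1)
  'jump' -> no (count: 1)
  'disconnect' -> no (count: 1)
  'prepay' -> YES, starts with 'pre' (count: 2)
  'play' -> no (count: 2)
Total with prefix 'pre': 2

2


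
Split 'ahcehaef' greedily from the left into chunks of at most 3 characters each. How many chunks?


'ahcehaef' has 8 characters.
Chunking with max size 3:
  Chunk 1: 'ahc' (positions 0-2)
  Chunk 2: 'eha' (positions 3-5)
  Chunk 3: 'ef' (positions 6-7)
Total chunks: ceil(8 / 3) = 3

3


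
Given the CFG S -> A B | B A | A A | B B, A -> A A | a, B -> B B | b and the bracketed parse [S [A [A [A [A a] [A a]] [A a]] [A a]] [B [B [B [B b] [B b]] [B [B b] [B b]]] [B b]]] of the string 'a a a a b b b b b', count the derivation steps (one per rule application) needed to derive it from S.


Every bracketed nonterminal node [X ...] in the tree is produced by exactly one rule application.
Reading the tree off as a leftmost derivation:
  Step 1: S  =>  A B   (applied S -> A B)
  Step 2: A B  =>  A A B   (applied A -> A A)
  Step 3: A A B  =>  A A A B   (applied A -> A A)
  Step 4: A A A B  =>  A A A A B   (applied A -> A A)
  Step 5: A A A A B  =>  a A A A B   (applied A -> a)
  Step 6: a A A A B  =>  a a A A B   (applied A -> a)
  Step 7: a a A A B  =>  a a a A B   (applied A -> a)
  Step 8: a a a A B  =>  a a a a B   (applied A -> a)
  Step 9: a a a a B  =>  a a a a B B   (applied B -> B B)
  Step 10: a a a a B B  =>  a a a a B B B   (applied B -> B B)
  Step 11: a a a a B B B  =>  a a a a B B B B   (applied B -> B B)
  Step 12: a a a a B B B B  =>  a a a a b B B B   (applied B -> b)
  Step 13: a a a a b B B B  =>  a a a a b b B B   (applied B -> b)
  Step 14: a a a a b b B B  =>  a a a a b b B B B   (applied B -> B B)
  Step 15: a a a a b b B B B  =>  a a a a b b b B B   (applied B -> b)
  Step 16: a a a a b b b B B  =>  a a a a b b b b B   (applied B -> b)
  Step 17: a a a a b b b b B  =>  a a a a b b b b b   (applied B -> b)
Final yield: a a a a b b b b b
Total rewrite steps: 17

17


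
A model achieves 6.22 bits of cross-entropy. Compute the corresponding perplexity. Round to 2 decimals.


Perplexity formula: PP = 2^H
H = 6.22
PP = 2^6.22
Decompose: 2^6.22 = 2^6 * 2^0.22
2^6 = 64, 2^0.22 ~ 1.1647336
PP ~ 64 * 1.1647336 = 74.5429504
Rounded to 2 decimals: 74.54

74.54


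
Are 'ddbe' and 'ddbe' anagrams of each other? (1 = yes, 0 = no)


Sort characters of 'ddbe': 'bdde'
Sort characters of 'ddbe': 'bdde'
Sorted forms match -> they ARE anagrams
Result: 1

1


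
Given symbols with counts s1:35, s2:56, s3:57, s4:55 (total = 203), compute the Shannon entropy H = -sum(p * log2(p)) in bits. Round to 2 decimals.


Computing entropy H = -sum(p_i * log2(p_i)):
  s1: p = 35/203 = 0.1724, -p*log2(p) = 0.4373
  s2: p = 56/203 = 0.2759, -p*log2(p) = 0.5125
  s3: p = 57/203 = 0.2808, -p*log2(p) = 0.5145
  s4: p = 55/203 = 0.2709, -p*log2(p) = 0.5104
H = sum of terms = 1.9747
Rounded to 2 decimals: 1.97

1.97


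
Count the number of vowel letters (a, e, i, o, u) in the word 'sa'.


Scanning each character of 'sa':
  Position 1: 's' -> consonant (running count: 0)
  Position 2: 'a' -> vowel (running count: 1)
Total vowels: 1

1


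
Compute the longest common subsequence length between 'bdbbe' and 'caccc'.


DP table for LCS of 'bdbbe' and 'caccc':
       c  a  c  c  c
    0  0  0  0  0  0
  b 0  0  0  0  0  0
  d 0  0  0  0  0  0
  b 0  0  0  0  0  0
  b 0  0  0  0  0  0
  e 0  0  0  0  0  0
LCS length = 0

0


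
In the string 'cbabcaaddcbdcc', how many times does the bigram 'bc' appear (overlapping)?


Scanning 'cbabcaaddcbdcc' for bigram 'bc':
  Position 0: 'cb' -> no
  Position 1: 'ba' -> no
  Position 2: 'ab' -> no
  Position 3: 'bc' -> MATCH
  Position 4: 'ca' -> no
  Position 5: 'aa' -> no
  Position 6: 'ad' -> no
  Position 7: 'dd' -> no
  Position 8: 'dc' -> no
  Position 9: 'cb' -> no
  Position 10: 'bd' -> no
  Position 11: 'dc' -> no
  Position 12: 'cc' -> no
Total matches: 1

1


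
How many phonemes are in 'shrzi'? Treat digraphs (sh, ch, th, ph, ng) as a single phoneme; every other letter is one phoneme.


Parsing 'shrzi' greedily, digraphs first:
  'sh' -> digraph (1 consonant phoneme) (phonemes so far: 1)
  'r' -> consonant phoneme (phonemes so far: 2)
  'z' -> consonant phoneme (phonemes so far: 3)
  'i' -> vowel phoneme (phonemes so far: 4)
Total phonemes: 4

4
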